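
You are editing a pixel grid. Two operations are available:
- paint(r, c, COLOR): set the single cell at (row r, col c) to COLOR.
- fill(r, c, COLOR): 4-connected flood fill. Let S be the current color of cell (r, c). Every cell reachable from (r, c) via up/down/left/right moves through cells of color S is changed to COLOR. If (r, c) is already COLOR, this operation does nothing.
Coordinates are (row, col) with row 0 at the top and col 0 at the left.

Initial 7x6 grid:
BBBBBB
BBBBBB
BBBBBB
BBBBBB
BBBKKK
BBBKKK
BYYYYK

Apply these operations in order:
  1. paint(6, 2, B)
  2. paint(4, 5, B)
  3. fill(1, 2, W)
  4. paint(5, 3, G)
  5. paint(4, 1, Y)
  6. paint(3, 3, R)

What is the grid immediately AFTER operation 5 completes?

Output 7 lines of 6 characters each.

Answer: WWWWWW
WWWWWW
WWWWWW
WWWWWW
WYWKKW
WWWGKK
WYWYYK

Derivation:
After op 1 paint(6,2,B):
BBBBBB
BBBBBB
BBBBBB
BBBBBB
BBBKKK
BBBKKK
BYBYYK
After op 2 paint(4,5,B):
BBBBBB
BBBBBB
BBBBBB
BBBBBB
BBBKKB
BBBKKK
BYBYYK
After op 3 fill(1,2,W) [33 cells changed]:
WWWWWW
WWWWWW
WWWWWW
WWWWWW
WWWKKW
WWWKKK
WYWYYK
After op 4 paint(5,3,G):
WWWWWW
WWWWWW
WWWWWW
WWWWWW
WWWKKW
WWWGKK
WYWYYK
After op 5 paint(4,1,Y):
WWWWWW
WWWWWW
WWWWWW
WWWWWW
WYWKKW
WWWGKK
WYWYYK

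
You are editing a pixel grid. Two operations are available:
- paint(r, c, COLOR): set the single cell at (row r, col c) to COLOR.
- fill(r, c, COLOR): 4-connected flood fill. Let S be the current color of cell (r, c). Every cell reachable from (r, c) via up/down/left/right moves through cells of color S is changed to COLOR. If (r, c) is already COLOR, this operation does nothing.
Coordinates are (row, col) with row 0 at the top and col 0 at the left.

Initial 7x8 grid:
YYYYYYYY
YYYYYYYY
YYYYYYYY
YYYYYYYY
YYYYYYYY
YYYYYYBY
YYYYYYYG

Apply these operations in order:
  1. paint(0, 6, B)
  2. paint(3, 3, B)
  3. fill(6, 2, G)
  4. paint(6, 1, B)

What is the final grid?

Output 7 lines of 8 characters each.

Answer: GGGGGGBG
GGGGGGGG
GGGGGGGG
GGGBGGGG
GGGGGGGG
GGGGGGBG
GBGGGGGG

Derivation:
After op 1 paint(0,6,B):
YYYYYYBY
YYYYYYYY
YYYYYYYY
YYYYYYYY
YYYYYYYY
YYYYYYBY
YYYYYYYG
After op 2 paint(3,3,B):
YYYYYYBY
YYYYYYYY
YYYYYYYY
YYYBYYYY
YYYYYYYY
YYYYYYBY
YYYYYYYG
After op 3 fill(6,2,G) [52 cells changed]:
GGGGGGBG
GGGGGGGG
GGGGGGGG
GGGBGGGG
GGGGGGGG
GGGGGGBG
GGGGGGGG
After op 4 paint(6,1,B):
GGGGGGBG
GGGGGGGG
GGGGGGGG
GGGBGGGG
GGGGGGGG
GGGGGGBG
GBGGGGGG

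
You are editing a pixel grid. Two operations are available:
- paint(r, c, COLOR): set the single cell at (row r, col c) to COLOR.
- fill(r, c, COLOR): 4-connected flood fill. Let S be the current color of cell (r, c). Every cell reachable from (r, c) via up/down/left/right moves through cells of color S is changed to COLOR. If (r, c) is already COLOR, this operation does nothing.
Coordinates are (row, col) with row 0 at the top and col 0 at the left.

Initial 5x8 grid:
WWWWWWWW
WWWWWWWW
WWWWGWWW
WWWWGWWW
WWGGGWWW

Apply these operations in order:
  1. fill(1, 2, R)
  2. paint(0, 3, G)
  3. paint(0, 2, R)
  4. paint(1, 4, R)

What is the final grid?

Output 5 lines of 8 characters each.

Answer: RRRGRRRR
RRRRRRRR
RRRRGRRR
RRRRGRRR
RRGGGRRR

Derivation:
After op 1 fill(1,2,R) [35 cells changed]:
RRRRRRRR
RRRRRRRR
RRRRGRRR
RRRRGRRR
RRGGGRRR
After op 2 paint(0,3,G):
RRRGRRRR
RRRRRRRR
RRRRGRRR
RRRRGRRR
RRGGGRRR
After op 3 paint(0,2,R):
RRRGRRRR
RRRRRRRR
RRRRGRRR
RRRRGRRR
RRGGGRRR
After op 4 paint(1,4,R):
RRRGRRRR
RRRRRRRR
RRRRGRRR
RRRRGRRR
RRGGGRRR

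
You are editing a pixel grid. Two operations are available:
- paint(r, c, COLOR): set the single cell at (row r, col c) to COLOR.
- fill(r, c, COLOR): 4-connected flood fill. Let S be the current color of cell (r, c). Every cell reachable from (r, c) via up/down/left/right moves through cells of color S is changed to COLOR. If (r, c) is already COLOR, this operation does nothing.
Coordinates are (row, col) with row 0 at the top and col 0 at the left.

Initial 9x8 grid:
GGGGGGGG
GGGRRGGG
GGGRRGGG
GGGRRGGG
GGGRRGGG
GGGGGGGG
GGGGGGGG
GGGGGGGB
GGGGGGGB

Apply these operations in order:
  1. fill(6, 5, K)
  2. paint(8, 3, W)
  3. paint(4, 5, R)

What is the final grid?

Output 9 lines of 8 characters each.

After op 1 fill(6,5,K) [62 cells changed]:
KKKKKKKK
KKKRRKKK
KKKRRKKK
KKKRRKKK
KKKRRKKK
KKKKKKKK
KKKKKKKK
KKKKKKKB
KKKKKKKB
After op 2 paint(8,3,W):
KKKKKKKK
KKKRRKKK
KKKRRKKK
KKKRRKKK
KKKRRKKK
KKKKKKKK
KKKKKKKK
KKKKKKKB
KKKWKKKB
After op 3 paint(4,5,R):
KKKKKKKK
KKKRRKKK
KKKRRKKK
KKKRRKKK
KKKRRRKK
KKKKKKKK
KKKKKKKK
KKKKKKKB
KKKWKKKB

Answer: KKKKKKKK
KKKRRKKK
KKKRRKKK
KKKRRKKK
KKKRRRKK
KKKKKKKK
KKKKKKKK
KKKKKKKB
KKKWKKKB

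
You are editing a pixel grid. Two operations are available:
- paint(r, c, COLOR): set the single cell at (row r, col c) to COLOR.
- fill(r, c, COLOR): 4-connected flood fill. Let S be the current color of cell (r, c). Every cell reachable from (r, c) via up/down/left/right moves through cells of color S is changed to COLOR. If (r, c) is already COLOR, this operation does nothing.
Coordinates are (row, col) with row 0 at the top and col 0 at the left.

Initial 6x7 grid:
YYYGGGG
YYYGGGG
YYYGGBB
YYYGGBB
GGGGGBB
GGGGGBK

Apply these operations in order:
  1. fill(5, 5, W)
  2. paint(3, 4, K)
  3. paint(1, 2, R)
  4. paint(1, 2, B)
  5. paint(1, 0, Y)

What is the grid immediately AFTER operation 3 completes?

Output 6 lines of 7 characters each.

After op 1 fill(5,5,W) [7 cells changed]:
YYYGGGG
YYYGGGG
YYYGGWW
YYYGGWW
GGGGGWW
GGGGGWK
After op 2 paint(3,4,K):
YYYGGGG
YYYGGGG
YYYGGWW
YYYGKWW
GGGGGWW
GGGGGWK
After op 3 paint(1,2,R):
YYYGGGG
YYRGGGG
YYYGGWW
YYYGKWW
GGGGGWW
GGGGGWK

Answer: YYYGGGG
YYRGGGG
YYYGGWW
YYYGKWW
GGGGGWW
GGGGGWK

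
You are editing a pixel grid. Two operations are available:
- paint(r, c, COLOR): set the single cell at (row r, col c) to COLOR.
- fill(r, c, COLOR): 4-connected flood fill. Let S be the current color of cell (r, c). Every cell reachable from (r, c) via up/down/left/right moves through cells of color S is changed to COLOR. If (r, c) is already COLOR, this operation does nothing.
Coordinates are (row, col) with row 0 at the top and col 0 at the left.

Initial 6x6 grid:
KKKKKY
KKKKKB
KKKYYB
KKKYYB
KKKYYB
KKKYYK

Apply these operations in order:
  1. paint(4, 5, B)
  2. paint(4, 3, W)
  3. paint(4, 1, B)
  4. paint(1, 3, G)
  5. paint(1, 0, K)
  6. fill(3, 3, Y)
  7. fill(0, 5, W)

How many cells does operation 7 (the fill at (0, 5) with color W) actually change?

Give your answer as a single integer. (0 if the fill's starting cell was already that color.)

Answer: 1

Derivation:
After op 1 paint(4,5,B):
KKKKKY
KKKKKB
KKKYYB
KKKYYB
KKKYYB
KKKYYK
After op 2 paint(4,3,W):
KKKKKY
KKKKKB
KKKYYB
KKKYYB
KKKWYB
KKKYYK
After op 3 paint(4,1,B):
KKKKKY
KKKKKB
KKKYYB
KKKYYB
KBKWYB
KKKYYK
After op 4 paint(1,3,G):
KKKKKY
KKKGKB
KKKYYB
KKKYYB
KBKWYB
KKKYYK
After op 5 paint(1,0,K):
KKKKKY
KKKGKB
KKKYYB
KKKYYB
KBKWYB
KKKYYK
After op 6 fill(3,3,Y) [0 cells changed]:
KKKKKY
KKKGKB
KKKYYB
KKKYYB
KBKWYB
KKKYYK
After op 7 fill(0,5,W) [1 cells changed]:
KKKKKW
KKKGKB
KKKYYB
KKKYYB
KBKWYB
KKKYYK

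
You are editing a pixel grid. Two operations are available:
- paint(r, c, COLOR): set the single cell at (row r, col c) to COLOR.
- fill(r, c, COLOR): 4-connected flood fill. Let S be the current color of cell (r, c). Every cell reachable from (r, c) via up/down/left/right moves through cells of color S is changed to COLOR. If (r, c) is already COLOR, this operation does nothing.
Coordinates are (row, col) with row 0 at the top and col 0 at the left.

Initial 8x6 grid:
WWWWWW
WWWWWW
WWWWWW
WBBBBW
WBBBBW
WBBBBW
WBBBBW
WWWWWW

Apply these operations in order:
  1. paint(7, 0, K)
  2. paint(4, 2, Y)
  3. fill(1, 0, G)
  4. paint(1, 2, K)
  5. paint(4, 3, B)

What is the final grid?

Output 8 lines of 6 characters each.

After op 1 paint(7,0,K):
WWWWWW
WWWWWW
WWWWWW
WBBBBW
WBBBBW
WBBBBW
WBBBBW
KWWWWW
After op 2 paint(4,2,Y):
WWWWWW
WWWWWW
WWWWWW
WBBBBW
WBYBBW
WBBBBW
WBBBBW
KWWWWW
After op 3 fill(1,0,G) [31 cells changed]:
GGGGGG
GGGGGG
GGGGGG
GBBBBG
GBYBBG
GBBBBG
GBBBBG
KGGGGG
After op 4 paint(1,2,K):
GGGGGG
GGKGGG
GGGGGG
GBBBBG
GBYBBG
GBBBBG
GBBBBG
KGGGGG
After op 5 paint(4,3,B):
GGGGGG
GGKGGG
GGGGGG
GBBBBG
GBYBBG
GBBBBG
GBBBBG
KGGGGG

Answer: GGGGGG
GGKGGG
GGGGGG
GBBBBG
GBYBBG
GBBBBG
GBBBBG
KGGGGG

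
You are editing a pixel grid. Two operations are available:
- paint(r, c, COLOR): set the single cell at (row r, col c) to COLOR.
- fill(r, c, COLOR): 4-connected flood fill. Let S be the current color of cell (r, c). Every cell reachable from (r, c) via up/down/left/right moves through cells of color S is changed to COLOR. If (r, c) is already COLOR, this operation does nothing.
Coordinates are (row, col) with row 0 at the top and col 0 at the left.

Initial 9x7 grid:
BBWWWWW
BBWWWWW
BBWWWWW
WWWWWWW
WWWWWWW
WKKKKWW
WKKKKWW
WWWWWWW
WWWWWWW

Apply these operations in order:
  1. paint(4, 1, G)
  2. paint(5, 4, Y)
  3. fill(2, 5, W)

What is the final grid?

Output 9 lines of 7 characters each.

Answer: BBWWWWW
BBWWWWW
BBWWWWW
WWWWWWW
WGWWWWW
WKKKYWW
WKKKKWW
WWWWWWW
WWWWWWW

Derivation:
After op 1 paint(4,1,G):
BBWWWWW
BBWWWWW
BBWWWWW
WWWWWWW
WGWWWWW
WKKKKWW
WKKKKWW
WWWWWWW
WWWWWWW
After op 2 paint(5,4,Y):
BBWWWWW
BBWWWWW
BBWWWWW
WWWWWWW
WGWWWWW
WKKKYWW
WKKKKWW
WWWWWWW
WWWWWWW
After op 3 fill(2,5,W) [0 cells changed]:
BBWWWWW
BBWWWWW
BBWWWWW
WWWWWWW
WGWWWWW
WKKKYWW
WKKKKWW
WWWWWWW
WWWWWWW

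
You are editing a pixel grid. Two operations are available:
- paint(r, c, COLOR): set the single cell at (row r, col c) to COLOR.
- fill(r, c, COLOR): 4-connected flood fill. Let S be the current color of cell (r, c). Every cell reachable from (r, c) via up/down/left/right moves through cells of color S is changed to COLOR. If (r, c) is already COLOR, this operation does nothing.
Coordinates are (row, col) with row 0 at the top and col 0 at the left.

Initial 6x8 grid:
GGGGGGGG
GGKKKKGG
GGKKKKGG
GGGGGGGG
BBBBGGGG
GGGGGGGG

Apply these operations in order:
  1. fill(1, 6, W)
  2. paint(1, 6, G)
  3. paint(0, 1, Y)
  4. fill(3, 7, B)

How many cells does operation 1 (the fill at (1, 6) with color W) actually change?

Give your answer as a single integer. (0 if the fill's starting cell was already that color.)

After op 1 fill(1,6,W) [36 cells changed]:
WWWWWWWW
WWKKKKWW
WWKKKKWW
WWWWWWWW
BBBBWWWW
WWWWWWWW

Answer: 36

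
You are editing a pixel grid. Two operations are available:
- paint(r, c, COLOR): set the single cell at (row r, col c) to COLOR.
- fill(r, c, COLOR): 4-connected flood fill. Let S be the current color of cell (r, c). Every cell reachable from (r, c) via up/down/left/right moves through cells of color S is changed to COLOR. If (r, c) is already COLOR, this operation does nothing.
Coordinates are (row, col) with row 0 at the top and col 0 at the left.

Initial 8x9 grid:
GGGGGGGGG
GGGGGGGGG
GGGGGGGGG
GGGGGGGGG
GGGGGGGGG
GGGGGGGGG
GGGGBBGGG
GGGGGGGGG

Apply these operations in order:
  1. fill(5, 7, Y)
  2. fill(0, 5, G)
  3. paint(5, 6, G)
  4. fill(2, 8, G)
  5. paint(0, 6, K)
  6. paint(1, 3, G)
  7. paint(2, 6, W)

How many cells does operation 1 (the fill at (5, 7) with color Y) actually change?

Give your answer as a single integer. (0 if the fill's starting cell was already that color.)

Answer: 70

Derivation:
After op 1 fill(5,7,Y) [70 cells changed]:
YYYYYYYYY
YYYYYYYYY
YYYYYYYYY
YYYYYYYYY
YYYYYYYYY
YYYYYYYYY
YYYYBBYYY
YYYYYYYYY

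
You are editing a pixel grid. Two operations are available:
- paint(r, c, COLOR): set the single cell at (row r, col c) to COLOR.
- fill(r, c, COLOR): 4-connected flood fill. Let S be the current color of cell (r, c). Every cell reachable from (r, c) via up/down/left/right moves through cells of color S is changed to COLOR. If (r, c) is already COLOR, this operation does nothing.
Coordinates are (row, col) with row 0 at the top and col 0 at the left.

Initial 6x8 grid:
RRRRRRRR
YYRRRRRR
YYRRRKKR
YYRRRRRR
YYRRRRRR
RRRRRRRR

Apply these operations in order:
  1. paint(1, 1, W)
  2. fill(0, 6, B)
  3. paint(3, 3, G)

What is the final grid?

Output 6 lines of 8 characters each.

Answer: BBBBBBBB
YWBBBBBB
YYBBBKKB
YYBGBBBB
YYBBBBBB
BBBBBBBB

Derivation:
After op 1 paint(1,1,W):
RRRRRRRR
YWRRRRRR
YYRRRKKR
YYRRRRRR
YYRRRRRR
RRRRRRRR
After op 2 fill(0,6,B) [38 cells changed]:
BBBBBBBB
YWBBBBBB
YYBBBKKB
YYBBBBBB
YYBBBBBB
BBBBBBBB
After op 3 paint(3,3,G):
BBBBBBBB
YWBBBBBB
YYBBBKKB
YYBGBBBB
YYBBBBBB
BBBBBBBB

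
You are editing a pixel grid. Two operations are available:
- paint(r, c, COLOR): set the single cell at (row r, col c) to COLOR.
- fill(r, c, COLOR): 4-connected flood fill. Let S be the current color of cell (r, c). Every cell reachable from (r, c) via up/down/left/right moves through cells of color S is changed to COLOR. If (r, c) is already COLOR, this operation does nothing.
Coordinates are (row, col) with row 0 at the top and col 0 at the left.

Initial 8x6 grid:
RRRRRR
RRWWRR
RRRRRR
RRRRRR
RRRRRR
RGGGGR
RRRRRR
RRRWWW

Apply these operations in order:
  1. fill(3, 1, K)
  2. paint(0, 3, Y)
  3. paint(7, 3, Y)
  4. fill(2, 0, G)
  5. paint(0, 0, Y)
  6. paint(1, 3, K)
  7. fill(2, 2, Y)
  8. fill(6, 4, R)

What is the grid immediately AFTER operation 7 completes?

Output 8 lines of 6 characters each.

Answer: YYYYYY
YYWKYY
YYYYYY
YYYYYY
YYYYYY
YYYYYY
YYYYYY
YYYYWW

Derivation:
After op 1 fill(3,1,K) [39 cells changed]:
KKKKKK
KKWWKK
KKKKKK
KKKKKK
KKKKKK
KGGGGK
KKKKKK
KKKWWW
After op 2 paint(0,3,Y):
KKKYKK
KKWWKK
KKKKKK
KKKKKK
KKKKKK
KGGGGK
KKKKKK
KKKWWW
After op 3 paint(7,3,Y):
KKKYKK
KKWWKK
KKKKKK
KKKKKK
KKKKKK
KGGGGK
KKKKKK
KKKYWW
After op 4 fill(2,0,G) [38 cells changed]:
GGGYGG
GGWWGG
GGGGGG
GGGGGG
GGGGGG
GGGGGG
GGGGGG
GGGYWW
After op 5 paint(0,0,Y):
YGGYGG
GGWWGG
GGGGGG
GGGGGG
GGGGGG
GGGGGG
GGGGGG
GGGYWW
After op 6 paint(1,3,K):
YGGYGG
GGWKGG
GGGGGG
GGGGGG
GGGGGG
GGGGGG
GGGGGG
GGGYWW
After op 7 fill(2,2,Y) [41 cells changed]:
YYYYYY
YYWKYY
YYYYYY
YYYYYY
YYYYYY
YYYYYY
YYYYYY
YYYYWW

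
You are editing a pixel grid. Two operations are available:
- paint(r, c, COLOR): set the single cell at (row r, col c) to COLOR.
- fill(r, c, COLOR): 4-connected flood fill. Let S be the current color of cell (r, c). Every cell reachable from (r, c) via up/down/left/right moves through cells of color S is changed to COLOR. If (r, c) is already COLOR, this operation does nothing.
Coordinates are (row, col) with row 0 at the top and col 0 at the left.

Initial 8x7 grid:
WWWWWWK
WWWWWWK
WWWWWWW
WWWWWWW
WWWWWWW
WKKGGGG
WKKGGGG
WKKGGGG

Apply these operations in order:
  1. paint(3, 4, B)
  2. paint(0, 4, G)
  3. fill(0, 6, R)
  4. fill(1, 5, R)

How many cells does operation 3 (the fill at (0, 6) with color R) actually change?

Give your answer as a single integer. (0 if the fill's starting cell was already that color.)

Answer: 2

Derivation:
After op 1 paint(3,4,B):
WWWWWWK
WWWWWWK
WWWWWWW
WWWWBWW
WWWWWWW
WKKGGGG
WKKGGGG
WKKGGGG
After op 2 paint(0,4,G):
WWWWGWK
WWWWWWK
WWWWWWW
WWWWBWW
WWWWWWW
WKKGGGG
WKKGGGG
WKKGGGG
After op 3 fill(0,6,R) [2 cells changed]:
WWWWGWR
WWWWWWR
WWWWWWW
WWWWBWW
WWWWWWW
WKKGGGG
WKKGGGG
WKKGGGG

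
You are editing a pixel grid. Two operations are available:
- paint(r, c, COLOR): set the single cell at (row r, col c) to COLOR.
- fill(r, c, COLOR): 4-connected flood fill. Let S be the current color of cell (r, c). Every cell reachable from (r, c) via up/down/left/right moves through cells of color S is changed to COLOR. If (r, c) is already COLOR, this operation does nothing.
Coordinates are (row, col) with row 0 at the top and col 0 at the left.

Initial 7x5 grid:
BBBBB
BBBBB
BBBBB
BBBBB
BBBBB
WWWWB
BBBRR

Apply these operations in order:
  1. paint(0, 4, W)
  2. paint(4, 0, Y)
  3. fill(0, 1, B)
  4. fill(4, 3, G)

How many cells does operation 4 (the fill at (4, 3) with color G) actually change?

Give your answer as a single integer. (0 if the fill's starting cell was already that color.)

After op 1 paint(0,4,W):
BBBBW
BBBBB
BBBBB
BBBBB
BBBBB
WWWWB
BBBRR
After op 2 paint(4,0,Y):
BBBBW
BBBBB
BBBBB
BBBBB
YBBBB
WWWWB
BBBRR
After op 3 fill(0,1,B) [0 cells changed]:
BBBBW
BBBBB
BBBBB
BBBBB
YBBBB
WWWWB
BBBRR
After op 4 fill(4,3,G) [24 cells changed]:
GGGGW
GGGGG
GGGGG
GGGGG
YGGGG
WWWWG
BBBRR

Answer: 24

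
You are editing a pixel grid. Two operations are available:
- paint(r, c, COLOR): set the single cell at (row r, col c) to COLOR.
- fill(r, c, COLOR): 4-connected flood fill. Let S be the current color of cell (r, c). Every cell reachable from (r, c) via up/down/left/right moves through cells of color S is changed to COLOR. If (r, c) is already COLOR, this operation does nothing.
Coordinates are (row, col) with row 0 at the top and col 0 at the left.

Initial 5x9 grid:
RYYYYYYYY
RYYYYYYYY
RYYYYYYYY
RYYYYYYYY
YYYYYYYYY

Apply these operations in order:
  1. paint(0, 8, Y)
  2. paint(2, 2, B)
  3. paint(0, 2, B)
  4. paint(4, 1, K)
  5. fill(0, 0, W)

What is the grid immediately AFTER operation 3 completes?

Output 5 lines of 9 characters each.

After op 1 paint(0,8,Y):
RYYYYYYYY
RYYYYYYYY
RYYYYYYYY
RYYYYYYYY
YYYYYYYYY
After op 2 paint(2,2,B):
RYYYYYYYY
RYYYYYYYY
RYBYYYYYY
RYYYYYYYY
YYYYYYYYY
After op 3 paint(0,2,B):
RYBYYYYYY
RYYYYYYYY
RYBYYYYYY
RYYYYYYYY
YYYYYYYYY

Answer: RYBYYYYYY
RYYYYYYYY
RYBYYYYYY
RYYYYYYYY
YYYYYYYYY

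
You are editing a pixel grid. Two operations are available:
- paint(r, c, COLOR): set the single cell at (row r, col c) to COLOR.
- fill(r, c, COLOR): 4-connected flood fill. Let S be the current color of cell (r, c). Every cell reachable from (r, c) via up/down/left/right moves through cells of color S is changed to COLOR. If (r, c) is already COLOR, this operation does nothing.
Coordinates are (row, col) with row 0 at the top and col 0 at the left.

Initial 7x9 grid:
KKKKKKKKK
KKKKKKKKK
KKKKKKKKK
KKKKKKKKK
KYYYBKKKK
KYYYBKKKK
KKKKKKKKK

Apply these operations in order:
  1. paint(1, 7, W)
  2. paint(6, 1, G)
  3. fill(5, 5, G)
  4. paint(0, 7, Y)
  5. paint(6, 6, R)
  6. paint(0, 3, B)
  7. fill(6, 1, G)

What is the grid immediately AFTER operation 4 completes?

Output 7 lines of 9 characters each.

Answer: GGGGGGGYG
GGGGGGGWG
GGGGGGGGG
GGGGGGGGG
GYYYBGGGG
GYYYBGGGG
GGGGGGGGG

Derivation:
After op 1 paint(1,7,W):
KKKKKKKKK
KKKKKKKWK
KKKKKKKKK
KKKKKKKKK
KYYYBKKKK
KYYYBKKKK
KKKKKKKKK
After op 2 paint(6,1,G):
KKKKKKKKK
KKKKKKKWK
KKKKKKKKK
KKKKKKKKK
KYYYBKKKK
KYYYBKKKK
KGKKKKKKK
After op 3 fill(5,5,G) [53 cells changed]:
GGGGGGGGG
GGGGGGGWG
GGGGGGGGG
GGGGGGGGG
GYYYBGGGG
GYYYBGGGG
GGGGGGGGG
After op 4 paint(0,7,Y):
GGGGGGGYG
GGGGGGGWG
GGGGGGGGG
GGGGGGGGG
GYYYBGGGG
GYYYBGGGG
GGGGGGGGG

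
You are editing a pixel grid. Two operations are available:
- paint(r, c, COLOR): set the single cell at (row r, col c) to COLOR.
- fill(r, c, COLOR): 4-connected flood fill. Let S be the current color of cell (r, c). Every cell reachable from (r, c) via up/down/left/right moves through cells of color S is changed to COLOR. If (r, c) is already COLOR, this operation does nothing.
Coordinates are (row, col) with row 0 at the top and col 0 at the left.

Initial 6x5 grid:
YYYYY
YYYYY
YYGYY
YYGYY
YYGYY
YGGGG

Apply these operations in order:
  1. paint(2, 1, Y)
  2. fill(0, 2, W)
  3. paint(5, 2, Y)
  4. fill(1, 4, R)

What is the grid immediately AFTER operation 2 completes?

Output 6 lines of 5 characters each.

After op 1 paint(2,1,Y):
YYYYY
YYYYY
YYGYY
YYGYY
YYGYY
YGGGG
After op 2 fill(0,2,W) [23 cells changed]:
WWWWW
WWWWW
WWGWW
WWGWW
WWGWW
WGGGG

Answer: WWWWW
WWWWW
WWGWW
WWGWW
WWGWW
WGGGG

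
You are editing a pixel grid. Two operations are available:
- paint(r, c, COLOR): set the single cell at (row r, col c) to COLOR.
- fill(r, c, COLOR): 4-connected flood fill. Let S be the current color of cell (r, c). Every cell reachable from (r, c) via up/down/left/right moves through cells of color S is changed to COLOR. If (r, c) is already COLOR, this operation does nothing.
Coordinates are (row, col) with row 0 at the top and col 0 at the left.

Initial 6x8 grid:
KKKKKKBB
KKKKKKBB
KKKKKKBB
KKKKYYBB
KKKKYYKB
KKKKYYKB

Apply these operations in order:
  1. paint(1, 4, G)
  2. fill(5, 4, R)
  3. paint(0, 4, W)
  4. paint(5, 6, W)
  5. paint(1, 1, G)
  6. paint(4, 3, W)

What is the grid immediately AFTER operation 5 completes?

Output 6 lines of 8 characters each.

After op 1 paint(1,4,G):
KKKKKKBB
KKKKGKBB
KKKKKKBB
KKKKYYBB
KKKKYYKB
KKKKYYKB
After op 2 fill(5,4,R) [6 cells changed]:
KKKKKKBB
KKKKGKBB
KKKKKKBB
KKKKRRBB
KKKKRRKB
KKKKRRKB
After op 3 paint(0,4,W):
KKKKWKBB
KKKKGKBB
KKKKKKBB
KKKKRRBB
KKKKRRKB
KKKKRRKB
After op 4 paint(5,6,W):
KKKKWKBB
KKKKGKBB
KKKKKKBB
KKKKRRBB
KKKKRRKB
KKKKRRWB
After op 5 paint(1,1,G):
KKKKWKBB
KGKKGKBB
KKKKKKBB
KKKKRRBB
KKKKRRKB
KKKKRRWB

Answer: KKKKWKBB
KGKKGKBB
KKKKKKBB
KKKKRRBB
KKKKRRKB
KKKKRRWB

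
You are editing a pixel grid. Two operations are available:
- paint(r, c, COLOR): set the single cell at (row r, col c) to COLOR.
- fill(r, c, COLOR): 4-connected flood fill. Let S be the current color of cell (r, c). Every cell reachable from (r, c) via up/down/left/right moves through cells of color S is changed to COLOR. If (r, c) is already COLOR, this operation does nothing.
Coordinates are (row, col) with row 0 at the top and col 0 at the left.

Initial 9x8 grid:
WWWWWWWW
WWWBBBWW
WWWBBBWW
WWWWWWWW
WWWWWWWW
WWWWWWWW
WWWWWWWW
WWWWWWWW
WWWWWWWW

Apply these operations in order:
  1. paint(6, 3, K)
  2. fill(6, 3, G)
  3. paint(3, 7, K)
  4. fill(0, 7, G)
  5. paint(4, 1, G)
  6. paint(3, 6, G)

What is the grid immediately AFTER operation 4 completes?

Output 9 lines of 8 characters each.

After op 1 paint(6,3,K):
WWWWWWWW
WWWBBBWW
WWWBBBWW
WWWWWWWW
WWWWWWWW
WWWWWWWW
WWWKWWWW
WWWWWWWW
WWWWWWWW
After op 2 fill(6,3,G) [1 cells changed]:
WWWWWWWW
WWWBBBWW
WWWBBBWW
WWWWWWWW
WWWWWWWW
WWWWWWWW
WWWGWWWW
WWWWWWWW
WWWWWWWW
After op 3 paint(3,7,K):
WWWWWWWW
WWWBBBWW
WWWBBBWW
WWWWWWWK
WWWWWWWW
WWWWWWWW
WWWGWWWW
WWWWWWWW
WWWWWWWW
After op 4 fill(0,7,G) [64 cells changed]:
GGGGGGGG
GGGBBBGG
GGGBBBGG
GGGGGGGK
GGGGGGGG
GGGGGGGG
GGGGGGGG
GGGGGGGG
GGGGGGGG

Answer: GGGGGGGG
GGGBBBGG
GGGBBBGG
GGGGGGGK
GGGGGGGG
GGGGGGGG
GGGGGGGG
GGGGGGGG
GGGGGGGG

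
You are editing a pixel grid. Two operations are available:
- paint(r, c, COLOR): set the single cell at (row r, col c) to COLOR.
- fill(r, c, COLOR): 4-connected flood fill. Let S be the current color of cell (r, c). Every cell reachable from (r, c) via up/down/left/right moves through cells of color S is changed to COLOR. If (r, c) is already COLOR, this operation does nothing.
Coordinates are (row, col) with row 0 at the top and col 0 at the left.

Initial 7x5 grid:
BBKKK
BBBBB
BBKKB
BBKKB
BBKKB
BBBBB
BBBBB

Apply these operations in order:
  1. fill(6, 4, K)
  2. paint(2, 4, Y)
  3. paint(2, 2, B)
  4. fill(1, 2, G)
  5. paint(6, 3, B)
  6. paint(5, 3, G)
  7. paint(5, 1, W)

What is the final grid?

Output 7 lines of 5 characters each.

Answer: GGGGG
GGGGG
GGBGY
GGGGG
GGGGG
GWGGG
GGGBG

Derivation:
After op 1 fill(6,4,K) [26 cells changed]:
KKKKK
KKKKK
KKKKK
KKKKK
KKKKK
KKKKK
KKKKK
After op 2 paint(2,4,Y):
KKKKK
KKKKK
KKKKY
KKKKK
KKKKK
KKKKK
KKKKK
After op 3 paint(2,2,B):
KKKKK
KKKKK
KKBKY
KKKKK
KKKKK
KKKKK
KKKKK
After op 4 fill(1,2,G) [33 cells changed]:
GGGGG
GGGGG
GGBGY
GGGGG
GGGGG
GGGGG
GGGGG
After op 5 paint(6,3,B):
GGGGG
GGGGG
GGBGY
GGGGG
GGGGG
GGGGG
GGGBG
After op 6 paint(5,3,G):
GGGGG
GGGGG
GGBGY
GGGGG
GGGGG
GGGGG
GGGBG
After op 7 paint(5,1,W):
GGGGG
GGGGG
GGBGY
GGGGG
GGGGG
GWGGG
GGGBG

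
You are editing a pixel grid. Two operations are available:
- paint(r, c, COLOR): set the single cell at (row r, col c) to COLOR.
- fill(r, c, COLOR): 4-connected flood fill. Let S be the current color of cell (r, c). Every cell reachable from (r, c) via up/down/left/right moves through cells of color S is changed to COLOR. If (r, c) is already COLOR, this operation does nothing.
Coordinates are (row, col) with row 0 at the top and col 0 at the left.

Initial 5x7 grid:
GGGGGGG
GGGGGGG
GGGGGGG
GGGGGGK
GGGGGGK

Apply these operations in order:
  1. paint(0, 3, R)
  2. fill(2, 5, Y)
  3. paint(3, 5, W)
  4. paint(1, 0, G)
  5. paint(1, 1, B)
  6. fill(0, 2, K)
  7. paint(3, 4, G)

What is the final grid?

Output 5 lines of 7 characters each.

After op 1 paint(0,3,R):
GGGRGGG
GGGGGGG
GGGGGGG
GGGGGGK
GGGGGGK
After op 2 fill(2,5,Y) [32 cells changed]:
YYYRYYY
YYYYYYY
YYYYYYY
YYYYYYK
YYYYYYK
After op 3 paint(3,5,W):
YYYRYYY
YYYYYYY
YYYYYYY
YYYYYWK
YYYYYYK
After op 4 paint(1,0,G):
YYYRYYY
GYYYYYY
YYYYYYY
YYYYYWK
YYYYYYK
After op 5 paint(1,1,B):
YYYRYYY
GBYYYYY
YYYYYYY
YYYYYWK
YYYYYYK
After op 6 fill(0,2,K) [29 cells changed]:
KKKRKKK
GBKKKKK
KKKKKKK
KKKKKWK
KKKKKKK
After op 7 paint(3,4,G):
KKKRKKK
GBKKKKK
KKKKKKK
KKKKGWK
KKKKKKK

Answer: KKKRKKK
GBKKKKK
KKKKKKK
KKKKGWK
KKKKKKK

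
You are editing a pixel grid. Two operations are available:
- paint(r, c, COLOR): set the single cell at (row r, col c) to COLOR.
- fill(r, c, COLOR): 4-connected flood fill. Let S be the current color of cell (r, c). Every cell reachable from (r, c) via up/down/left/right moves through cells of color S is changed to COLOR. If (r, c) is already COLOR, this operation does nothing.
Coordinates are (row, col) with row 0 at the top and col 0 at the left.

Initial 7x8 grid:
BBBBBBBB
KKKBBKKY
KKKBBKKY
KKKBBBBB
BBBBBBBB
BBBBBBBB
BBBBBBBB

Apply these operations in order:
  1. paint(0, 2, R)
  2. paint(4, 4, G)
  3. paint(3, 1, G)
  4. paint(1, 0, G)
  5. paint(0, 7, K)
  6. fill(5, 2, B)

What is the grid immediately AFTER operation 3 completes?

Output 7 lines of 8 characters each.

After op 1 paint(0,2,R):
BBRBBBBB
KKKBBKKY
KKKBBKKY
KKKBBBBB
BBBBBBBB
BBBBBBBB
BBBBBBBB
After op 2 paint(4,4,G):
BBRBBBBB
KKKBBKKY
KKKBBKKY
KKKBBBBB
BBBBGBBB
BBBBBBBB
BBBBBBBB
After op 3 paint(3,1,G):
BBRBBBBB
KKKBBKKY
KKKBBKKY
KGKBBBBB
BBBBGBBB
BBBBBBBB
BBBBBBBB

Answer: BBRBBBBB
KKKBBKKY
KKKBBKKY
KGKBBBBB
BBBBGBBB
BBBBBBBB
BBBBBBBB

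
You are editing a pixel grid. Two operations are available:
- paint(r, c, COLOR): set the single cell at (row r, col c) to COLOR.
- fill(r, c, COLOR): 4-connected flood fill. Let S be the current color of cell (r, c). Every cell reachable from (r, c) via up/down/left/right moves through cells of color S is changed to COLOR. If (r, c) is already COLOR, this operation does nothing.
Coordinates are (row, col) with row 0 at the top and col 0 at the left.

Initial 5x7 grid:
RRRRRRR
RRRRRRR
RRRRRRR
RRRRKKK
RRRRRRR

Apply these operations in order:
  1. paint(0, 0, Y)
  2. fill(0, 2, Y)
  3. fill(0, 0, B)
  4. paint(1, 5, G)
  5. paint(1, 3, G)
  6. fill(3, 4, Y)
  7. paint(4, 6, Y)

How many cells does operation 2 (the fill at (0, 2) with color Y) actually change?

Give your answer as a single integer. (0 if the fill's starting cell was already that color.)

After op 1 paint(0,0,Y):
YRRRRRR
RRRRRRR
RRRRRRR
RRRRKKK
RRRRRRR
After op 2 fill(0,2,Y) [31 cells changed]:
YYYYYYY
YYYYYYY
YYYYYYY
YYYYKKK
YYYYYYY

Answer: 31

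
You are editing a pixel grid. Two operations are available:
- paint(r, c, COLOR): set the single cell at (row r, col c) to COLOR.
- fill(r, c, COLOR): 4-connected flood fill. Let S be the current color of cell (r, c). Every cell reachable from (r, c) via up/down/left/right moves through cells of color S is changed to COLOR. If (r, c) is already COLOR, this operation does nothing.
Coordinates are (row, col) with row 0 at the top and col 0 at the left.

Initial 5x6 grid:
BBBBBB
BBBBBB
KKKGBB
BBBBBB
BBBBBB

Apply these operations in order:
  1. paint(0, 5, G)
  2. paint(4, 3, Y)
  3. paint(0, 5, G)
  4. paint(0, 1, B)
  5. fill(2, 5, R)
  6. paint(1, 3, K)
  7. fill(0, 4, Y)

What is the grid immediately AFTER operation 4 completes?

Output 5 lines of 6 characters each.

After op 1 paint(0,5,G):
BBBBBG
BBBBBB
KKKGBB
BBBBBB
BBBBBB
After op 2 paint(4,3,Y):
BBBBBG
BBBBBB
KKKGBB
BBBBBB
BBBYBB
After op 3 paint(0,5,G):
BBBBBG
BBBBBB
KKKGBB
BBBBBB
BBBYBB
After op 4 paint(0,1,B):
BBBBBG
BBBBBB
KKKGBB
BBBBBB
BBBYBB

Answer: BBBBBG
BBBBBB
KKKGBB
BBBBBB
BBBYBB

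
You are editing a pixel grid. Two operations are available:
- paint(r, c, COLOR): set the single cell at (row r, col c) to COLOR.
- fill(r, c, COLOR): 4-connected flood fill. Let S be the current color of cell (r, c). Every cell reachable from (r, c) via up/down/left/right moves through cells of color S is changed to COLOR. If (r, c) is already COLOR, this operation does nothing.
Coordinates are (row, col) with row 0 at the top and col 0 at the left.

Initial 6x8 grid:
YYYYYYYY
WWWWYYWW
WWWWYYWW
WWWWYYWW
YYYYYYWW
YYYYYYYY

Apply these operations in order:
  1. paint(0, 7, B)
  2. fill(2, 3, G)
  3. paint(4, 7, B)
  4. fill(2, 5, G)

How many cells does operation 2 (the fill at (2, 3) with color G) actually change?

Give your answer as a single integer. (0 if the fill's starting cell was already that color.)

After op 1 paint(0,7,B):
YYYYYYYB
WWWWYYWW
WWWWYYWW
WWWWYYWW
YYYYYYWW
YYYYYYYY
After op 2 fill(2,3,G) [12 cells changed]:
YYYYYYYB
GGGGYYWW
GGGGYYWW
GGGGYYWW
YYYYYYWW
YYYYYYYY

Answer: 12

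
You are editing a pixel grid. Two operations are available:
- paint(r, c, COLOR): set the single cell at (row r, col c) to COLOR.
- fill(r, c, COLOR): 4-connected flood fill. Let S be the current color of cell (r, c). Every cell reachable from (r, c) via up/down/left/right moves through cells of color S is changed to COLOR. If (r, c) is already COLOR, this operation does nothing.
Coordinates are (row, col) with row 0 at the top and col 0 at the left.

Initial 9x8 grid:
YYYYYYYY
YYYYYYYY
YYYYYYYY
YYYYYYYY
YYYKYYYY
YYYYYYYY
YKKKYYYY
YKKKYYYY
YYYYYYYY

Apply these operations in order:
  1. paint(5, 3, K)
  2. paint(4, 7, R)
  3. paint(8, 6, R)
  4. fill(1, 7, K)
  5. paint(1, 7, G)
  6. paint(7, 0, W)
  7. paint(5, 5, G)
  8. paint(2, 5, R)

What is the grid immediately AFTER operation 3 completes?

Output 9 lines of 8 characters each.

After op 1 paint(5,3,K):
YYYYYYYY
YYYYYYYY
YYYYYYYY
YYYYYYYY
YYYKYYYY
YYYKYYYY
YKKKYYYY
YKKKYYYY
YYYYYYYY
After op 2 paint(4,7,R):
YYYYYYYY
YYYYYYYY
YYYYYYYY
YYYYYYYY
YYYKYYYR
YYYKYYYY
YKKKYYYY
YKKKYYYY
YYYYYYYY
After op 3 paint(8,6,R):
YYYYYYYY
YYYYYYYY
YYYYYYYY
YYYYYYYY
YYYKYYYR
YYYKYYYY
YKKKYYYY
YKKKYYYY
YYYYYYRY

Answer: YYYYYYYY
YYYYYYYY
YYYYYYYY
YYYYYYYY
YYYKYYYR
YYYKYYYY
YKKKYYYY
YKKKYYYY
YYYYYYRY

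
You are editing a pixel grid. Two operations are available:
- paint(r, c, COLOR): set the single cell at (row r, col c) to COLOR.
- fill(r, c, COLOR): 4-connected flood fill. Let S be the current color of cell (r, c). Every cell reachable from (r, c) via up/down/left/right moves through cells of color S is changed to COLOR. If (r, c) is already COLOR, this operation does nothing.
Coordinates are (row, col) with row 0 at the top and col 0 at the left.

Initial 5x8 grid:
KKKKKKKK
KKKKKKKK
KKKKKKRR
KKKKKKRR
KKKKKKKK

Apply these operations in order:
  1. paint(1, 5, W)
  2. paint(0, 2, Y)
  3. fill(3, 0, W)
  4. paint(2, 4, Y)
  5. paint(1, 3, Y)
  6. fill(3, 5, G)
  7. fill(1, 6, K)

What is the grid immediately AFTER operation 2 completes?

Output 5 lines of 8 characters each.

Answer: KKYKKKKK
KKKKKWKK
KKKKKKRR
KKKKKKRR
KKKKKKKK

Derivation:
After op 1 paint(1,5,W):
KKKKKKKK
KKKKKWKK
KKKKKKRR
KKKKKKRR
KKKKKKKK
After op 2 paint(0,2,Y):
KKYKKKKK
KKKKKWKK
KKKKKKRR
KKKKKKRR
KKKKKKKK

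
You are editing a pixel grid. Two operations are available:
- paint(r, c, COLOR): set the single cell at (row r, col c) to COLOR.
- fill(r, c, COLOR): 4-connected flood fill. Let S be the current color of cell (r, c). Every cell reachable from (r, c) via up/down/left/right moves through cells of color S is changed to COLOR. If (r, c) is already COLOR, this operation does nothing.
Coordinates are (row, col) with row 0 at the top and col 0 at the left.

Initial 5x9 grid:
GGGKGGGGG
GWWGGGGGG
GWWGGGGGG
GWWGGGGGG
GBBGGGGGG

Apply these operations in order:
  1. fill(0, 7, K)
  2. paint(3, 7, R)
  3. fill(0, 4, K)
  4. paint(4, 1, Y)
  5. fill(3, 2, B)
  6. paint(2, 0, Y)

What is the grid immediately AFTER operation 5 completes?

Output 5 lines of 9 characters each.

Answer: GGGKKKKKK
GBBKKKKKK
GBBKKKKKK
GBBKKKKRK
GYBKKKKKK

Derivation:
After op 1 fill(0,7,K) [29 cells changed]:
GGGKKKKKK
GWWKKKKKK
GWWKKKKKK
GWWKKKKKK
GBBKKKKKK
After op 2 paint(3,7,R):
GGGKKKKKK
GWWKKKKKK
GWWKKKKKK
GWWKKKKRK
GBBKKKKKK
After op 3 fill(0,4,K) [0 cells changed]:
GGGKKKKKK
GWWKKKKKK
GWWKKKKKK
GWWKKKKRK
GBBKKKKKK
After op 4 paint(4,1,Y):
GGGKKKKKK
GWWKKKKKK
GWWKKKKKK
GWWKKKKRK
GYBKKKKKK
After op 5 fill(3,2,B) [6 cells changed]:
GGGKKKKKK
GBBKKKKKK
GBBKKKKKK
GBBKKKKRK
GYBKKKKKK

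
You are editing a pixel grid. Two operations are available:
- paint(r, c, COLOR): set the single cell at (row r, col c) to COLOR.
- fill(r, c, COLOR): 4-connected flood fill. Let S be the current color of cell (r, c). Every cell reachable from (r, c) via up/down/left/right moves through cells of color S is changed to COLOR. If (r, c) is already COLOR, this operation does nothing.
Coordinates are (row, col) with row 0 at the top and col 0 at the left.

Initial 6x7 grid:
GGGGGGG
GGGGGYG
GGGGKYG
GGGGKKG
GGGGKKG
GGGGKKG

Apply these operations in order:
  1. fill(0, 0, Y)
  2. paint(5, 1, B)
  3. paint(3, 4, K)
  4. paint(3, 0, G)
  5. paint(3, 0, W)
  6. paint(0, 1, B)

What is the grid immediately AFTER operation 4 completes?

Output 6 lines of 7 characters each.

After op 1 fill(0,0,Y) [33 cells changed]:
YYYYYYY
YYYYYYY
YYYYKYY
YYYYKKY
YYYYKKY
YYYYKKY
After op 2 paint(5,1,B):
YYYYYYY
YYYYYYY
YYYYKYY
YYYYKKY
YYYYKKY
YBYYKKY
After op 3 paint(3,4,K):
YYYYYYY
YYYYYYY
YYYYKYY
YYYYKKY
YYYYKKY
YBYYKKY
After op 4 paint(3,0,G):
YYYYYYY
YYYYYYY
YYYYKYY
GYYYKKY
YYYYKKY
YBYYKKY

Answer: YYYYYYY
YYYYYYY
YYYYKYY
GYYYKKY
YYYYKKY
YBYYKKY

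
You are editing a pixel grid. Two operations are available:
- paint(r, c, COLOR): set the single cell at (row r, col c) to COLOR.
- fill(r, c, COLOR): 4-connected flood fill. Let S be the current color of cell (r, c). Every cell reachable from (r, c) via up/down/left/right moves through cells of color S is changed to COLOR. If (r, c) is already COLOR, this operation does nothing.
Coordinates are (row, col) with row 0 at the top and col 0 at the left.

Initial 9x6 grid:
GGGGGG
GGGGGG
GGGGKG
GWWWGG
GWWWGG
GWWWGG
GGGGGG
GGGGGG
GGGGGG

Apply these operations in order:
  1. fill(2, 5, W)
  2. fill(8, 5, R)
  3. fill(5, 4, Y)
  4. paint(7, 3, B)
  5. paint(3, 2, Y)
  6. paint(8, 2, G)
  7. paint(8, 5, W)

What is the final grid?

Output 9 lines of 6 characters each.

After op 1 fill(2,5,W) [44 cells changed]:
WWWWWW
WWWWWW
WWWWKW
WWWWWW
WWWWWW
WWWWWW
WWWWWW
WWWWWW
WWWWWW
After op 2 fill(8,5,R) [53 cells changed]:
RRRRRR
RRRRRR
RRRRKR
RRRRRR
RRRRRR
RRRRRR
RRRRRR
RRRRRR
RRRRRR
After op 3 fill(5,4,Y) [53 cells changed]:
YYYYYY
YYYYYY
YYYYKY
YYYYYY
YYYYYY
YYYYYY
YYYYYY
YYYYYY
YYYYYY
After op 4 paint(7,3,B):
YYYYYY
YYYYYY
YYYYKY
YYYYYY
YYYYYY
YYYYYY
YYYYYY
YYYBYY
YYYYYY
After op 5 paint(3,2,Y):
YYYYYY
YYYYYY
YYYYKY
YYYYYY
YYYYYY
YYYYYY
YYYYYY
YYYBYY
YYYYYY
After op 6 paint(8,2,G):
YYYYYY
YYYYYY
YYYYKY
YYYYYY
YYYYYY
YYYYYY
YYYYYY
YYYBYY
YYGYYY
After op 7 paint(8,5,W):
YYYYYY
YYYYYY
YYYYKY
YYYYYY
YYYYYY
YYYYYY
YYYYYY
YYYBYY
YYGYYW

Answer: YYYYYY
YYYYYY
YYYYKY
YYYYYY
YYYYYY
YYYYYY
YYYYYY
YYYBYY
YYGYYW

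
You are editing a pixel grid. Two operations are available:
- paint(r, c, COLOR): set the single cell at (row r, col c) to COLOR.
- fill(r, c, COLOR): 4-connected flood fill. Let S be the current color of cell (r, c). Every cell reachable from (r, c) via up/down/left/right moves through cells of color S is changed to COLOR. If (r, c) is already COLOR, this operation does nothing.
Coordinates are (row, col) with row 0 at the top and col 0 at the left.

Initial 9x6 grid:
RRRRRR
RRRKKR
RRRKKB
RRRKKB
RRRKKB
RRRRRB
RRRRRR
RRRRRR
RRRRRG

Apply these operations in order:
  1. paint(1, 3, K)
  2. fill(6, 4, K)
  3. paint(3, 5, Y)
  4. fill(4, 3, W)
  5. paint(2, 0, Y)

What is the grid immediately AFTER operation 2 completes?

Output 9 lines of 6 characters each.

After op 1 paint(1,3,K):
RRRRRR
RRRKKR
RRRKKB
RRRKKB
RRRKKB
RRRRRB
RRRRRR
RRRRRR
RRRRRG
After op 2 fill(6,4,K) [41 cells changed]:
KKKKKK
KKKKKK
KKKKKB
KKKKKB
KKKKKB
KKKKKB
KKKKKK
KKKKKK
KKKKKG

Answer: KKKKKK
KKKKKK
KKKKKB
KKKKKB
KKKKKB
KKKKKB
KKKKKK
KKKKKK
KKKKKG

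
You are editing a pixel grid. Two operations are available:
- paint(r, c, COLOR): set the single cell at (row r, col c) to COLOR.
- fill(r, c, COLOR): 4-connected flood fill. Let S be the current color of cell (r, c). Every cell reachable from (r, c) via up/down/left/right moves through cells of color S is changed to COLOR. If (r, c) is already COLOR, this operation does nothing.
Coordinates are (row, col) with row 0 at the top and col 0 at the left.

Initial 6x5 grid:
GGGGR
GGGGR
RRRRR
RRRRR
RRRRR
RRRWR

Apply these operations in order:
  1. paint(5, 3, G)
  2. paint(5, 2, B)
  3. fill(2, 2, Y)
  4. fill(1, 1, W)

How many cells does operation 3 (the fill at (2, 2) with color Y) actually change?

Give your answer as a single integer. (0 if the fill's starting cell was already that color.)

After op 1 paint(5,3,G):
GGGGR
GGGGR
RRRRR
RRRRR
RRRRR
RRRGR
After op 2 paint(5,2,B):
GGGGR
GGGGR
RRRRR
RRRRR
RRRRR
RRBGR
After op 3 fill(2,2,Y) [20 cells changed]:
GGGGY
GGGGY
YYYYY
YYYYY
YYYYY
YYBGY

Answer: 20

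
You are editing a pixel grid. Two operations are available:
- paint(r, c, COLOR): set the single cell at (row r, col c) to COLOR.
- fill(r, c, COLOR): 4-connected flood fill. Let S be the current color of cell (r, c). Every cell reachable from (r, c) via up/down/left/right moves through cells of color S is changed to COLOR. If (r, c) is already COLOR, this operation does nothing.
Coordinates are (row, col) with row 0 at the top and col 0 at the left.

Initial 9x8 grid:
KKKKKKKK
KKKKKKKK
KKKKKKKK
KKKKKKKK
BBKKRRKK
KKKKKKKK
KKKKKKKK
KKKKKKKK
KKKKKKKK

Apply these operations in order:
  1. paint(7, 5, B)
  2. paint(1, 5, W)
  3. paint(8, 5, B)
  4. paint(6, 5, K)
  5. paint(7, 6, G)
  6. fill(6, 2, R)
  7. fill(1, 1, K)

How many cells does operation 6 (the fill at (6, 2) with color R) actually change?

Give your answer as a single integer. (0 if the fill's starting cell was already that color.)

After op 1 paint(7,5,B):
KKKKKKKK
KKKKKKKK
KKKKKKKK
KKKKKKKK
BBKKRRKK
KKKKKKKK
KKKKKKKK
KKKKKBKK
KKKKKKKK
After op 2 paint(1,5,W):
KKKKKKKK
KKKKKWKK
KKKKKKKK
KKKKKKKK
BBKKRRKK
KKKKKKKK
KKKKKKKK
KKKKKBKK
KKKKKKKK
After op 3 paint(8,5,B):
KKKKKKKK
KKKKKWKK
KKKKKKKK
KKKKKKKK
BBKKRRKK
KKKKKKKK
KKKKKKKK
KKKKKBKK
KKKKKBKK
After op 4 paint(6,5,K):
KKKKKKKK
KKKKKWKK
KKKKKKKK
KKKKKKKK
BBKKRRKK
KKKKKKKK
KKKKKKKK
KKKKKBKK
KKKKKBKK
After op 5 paint(7,6,G):
KKKKKKKK
KKKKKWKK
KKKKKKKK
KKKKKKKK
BBKKRRKK
KKKKKKKK
KKKKKKKK
KKKKKBGK
KKKKKBKK
After op 6 fill(6,2,R) [64 cells changed]:
RRRRRRRR
RRRRRWRR
RRRRRRRR
RRRRRRRR
BBRRRRRR
RRRRRRRR
RRRRRRRR
RRRRRBGR
RRRRRBRR

Answer: 64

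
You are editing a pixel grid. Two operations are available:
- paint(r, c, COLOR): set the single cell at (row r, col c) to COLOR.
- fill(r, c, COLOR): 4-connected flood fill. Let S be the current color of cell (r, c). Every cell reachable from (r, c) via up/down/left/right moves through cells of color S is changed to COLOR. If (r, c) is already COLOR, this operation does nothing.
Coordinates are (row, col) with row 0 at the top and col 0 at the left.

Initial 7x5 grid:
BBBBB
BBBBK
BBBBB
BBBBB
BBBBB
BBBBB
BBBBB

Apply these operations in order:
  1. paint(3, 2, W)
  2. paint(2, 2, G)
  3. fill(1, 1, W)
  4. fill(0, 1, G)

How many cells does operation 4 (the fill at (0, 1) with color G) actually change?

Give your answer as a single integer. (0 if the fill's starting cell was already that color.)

Answer: 33

Derivation:
After op 1 paint(3,2,W):
BBBBB
BBBBK
BBBBB
BBWBB
BBBBB
BBBBB
BBBBB
After op 2 paint(2,2,G):
BBBBB
BBBBK
BBGBB
BBWBB
BBBBB
BBBBB
BBBBB
After op 3 fill(1,1,W) [32 cells changed]:
WWWWW
WWWWK
WWGWW
WWWWW
WWWWW
WWWWW
WWWWW
After op 4 fill(0,1,G) [33 cells changed]:
GGGGG
GGGGK
GGGGG
GGGGG
GGGGG
GGGGG
GGGGG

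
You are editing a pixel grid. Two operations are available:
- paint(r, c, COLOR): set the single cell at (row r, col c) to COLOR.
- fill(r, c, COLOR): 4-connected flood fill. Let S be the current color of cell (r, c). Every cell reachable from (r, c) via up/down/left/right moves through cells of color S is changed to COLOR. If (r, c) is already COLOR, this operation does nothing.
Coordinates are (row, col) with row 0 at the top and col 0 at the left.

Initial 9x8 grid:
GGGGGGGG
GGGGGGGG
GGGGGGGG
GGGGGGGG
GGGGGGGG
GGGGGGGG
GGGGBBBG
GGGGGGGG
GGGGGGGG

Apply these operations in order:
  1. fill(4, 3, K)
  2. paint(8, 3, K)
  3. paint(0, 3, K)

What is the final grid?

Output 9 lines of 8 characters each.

After op 1 fill(4,3,K) [69 cells changed]:
KKKKKKKK
KKKKKKKK
KKKKKKKK
KKKKKKKK
KKKKKKKK
KKKKKKKK
KKKKBBBK
KKKKKKKK
KKKKKKKK
After op 2 paint(8,3,K):
KKKKKKKK
KKKKKKKK
KKKKKKKK
KKKKKKKK
KKKKKKKK
KKKKKKKK
KKKKBBBK
KKKKKKKK
KKKKKKKK
After op 3 paint(0,3,K):
KKKKKKKK
KKKKKKKK
KKKKKKKK
KKKKKKKK
KKKKKKKK
KKKKKKKK
KKKKBBBK
KKKKKKKK
KKKKKKKK

Answer: KKKKKKKK
KKKKKKKK
KKKKKKKK
KKKKKKKK
KKKKKKKK
KKKKKKKK
KKKKBBBK
KKKKKKKK
KKKKKKKK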